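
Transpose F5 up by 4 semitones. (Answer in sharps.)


Step by step:
F5: chromatic position 5 in octave 5 → absolute = 5×12 + 5 = 65
Transpose up 4: 65 + 4 = 69
69 = 5×12 + 9 → A in octave 5
Result = A5


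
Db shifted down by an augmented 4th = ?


Reasoning:
augmented 4th: 4 letter names, 6 semitones
Letter: D - 3 → A
Pitch: Db - 6 semitones, spelled as an A → Abb
= Abb


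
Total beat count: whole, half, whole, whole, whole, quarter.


Working:
Beat values:
  whole = 4 beats
  half = 2 beats
  whole = 4 beats
  whole = 4 beats
  whole = 4 beats
  quarter = 1 beat
Sum = 4 + 2 + 4 + 4 + 4 + 1
= 19 beats


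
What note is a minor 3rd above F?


Working:
A 3rd spans 3 letter names, so from F we land on A
A minor 3rd = 3 semitones above F
Spell A at that pitch: Ab
= Ab


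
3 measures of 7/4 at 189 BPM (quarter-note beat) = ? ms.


Let's work it out.
Quarter-note beat duration = 60000 / 189 ms
Beats per measure (7/4) = 7
One measure = 7 × 60000 / 189 = 420000 / 189 ms
3 measures = 3 × 420000 / 189 = 1260000 / 189
= 6666.7 ms


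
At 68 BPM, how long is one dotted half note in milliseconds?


Let's work it out.
One quarter-note beat = 60000 / BPM = 60000 / 68 ms
Dotted half note = 3 × quarter note
Duration = 3 × 60000 / 68 = 180000 / 68
= 2647.1 ms


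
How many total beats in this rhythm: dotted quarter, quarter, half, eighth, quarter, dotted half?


Beat values:
  dotted quarter = 1.5 beats
  quarter = 1 beat
  half = 2 beats
  eighth = 0.5 beats
  quarter = 1 beat
  dotted half = 3 beats
Sum = 1.5 + 1 + 2 + 0.5 + 1 + 3
= 9 beats


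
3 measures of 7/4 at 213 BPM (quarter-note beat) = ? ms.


Solution.
Quarter-note beat duration = 60000 / 213 ms
Beats per measure (7/4) = 7
One measure = 7 × 60000 / 213 = 420000 / 213 ms
3 measures = 3 × 420000 / 213 = 1260000 / 213
= 5915.5 ms


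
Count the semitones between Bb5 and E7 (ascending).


Absolute semitone position = octave×12 + chromatic position
Bb5: 5×12 + 10 = 70
E7: 7×12 + 4 = 88
Difference = 88 - 70 = 18
= 18 semitones


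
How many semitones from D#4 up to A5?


Let's work it out.
Absolute semitone position = octave×12 + chromatic position
D#4: 4×12 + 3 = 51
A5: 5×12 + 9 = 69
Difference = 69 - 51 = 18
= 18 semitones


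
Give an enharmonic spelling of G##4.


Step by step:
Enharmonic notes sound the same pitch but are spelled with different letter names
G## and A name the same pitch class
= A4


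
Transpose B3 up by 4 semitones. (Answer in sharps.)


Step by step:
B3: chromatic position 11 in octave 3 → absolute = 3×12 + 11 = 47
Transpose up 4: 47 + 4 = 51
51 = 4×12 + 3 → D# in octave 4
Result = D#4


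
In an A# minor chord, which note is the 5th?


Reasoning:
Minor triad = root + minor 3rd (3 semitones) + perfect 5th (7 semitones)
A triad on A# stacks thirds, so the chord tones use letter names A-C-E
Root: A#
Minor 3rd above A#: C#
Perfect 5th above A#: E#
The 5th = E#


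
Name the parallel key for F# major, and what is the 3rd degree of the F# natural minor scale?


Solution.
Parallel keys share the same tonic but differ in mode
F# major → parallel is F# minor
F# natural minor scale: F# G# A B C# D E
= F# minor; 3rd degree = A


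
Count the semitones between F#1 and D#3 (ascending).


Reasoning:
Absolute semitone position = octave×12 + chromatic position
F#1: 1×12 + 6 = 18
D#3: 3×12 + 3 = 39
Difference = 39 - 18 = 21
= 21 semitones


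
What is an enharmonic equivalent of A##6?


Enharmonic notes sound the same pitch but are spelled with different letter names
A## and B name the same pitch class
= B6


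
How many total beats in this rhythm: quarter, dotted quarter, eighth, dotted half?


Let's work it out.
Beat values:
  quarter = 1 beat
  dotted quarter = 1.5 beats
  eighth = 0.5 beats
  dotted half = 3 beats
Sum = 1 + 1.5 + 0.5 + 3
= 6 beats


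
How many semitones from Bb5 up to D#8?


Solution.
Absolute semitone position = octave×12 + chromatic position
Bb5: 5×12 + 10 = 70
D#8: 8×12 + 3 = 99
Difference = 99 - 70 = 29
= 29 semitones


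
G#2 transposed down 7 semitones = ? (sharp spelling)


Reasoning:
G#2: chromatic position 8 in octave 2 → absolute = 2×12 + 8 = 32
Transpose down 7: 32 - 7 = 25
25 = 2×12 + 1 → C# in octave 2
Result = C#2


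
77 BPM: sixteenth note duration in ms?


Working:
One quarter-note beat = 60000 / BPM = 60000 / 77 ms
Sixteenth note = 1/4 × quarter note
Duration = 1/4 × 60000 / 77 = 15000 / 77
= 194.8 ms


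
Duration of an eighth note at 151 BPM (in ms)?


Step by step:
One quarter-note beat = 60000 / BPM = 60000 / 151 ms
Eighth note = 1/2 × quarter note
Duration = 1/2 × 60000 / 151 = 30000 / 151
= 198.7 ms


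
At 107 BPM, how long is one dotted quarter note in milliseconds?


One quarter-note beat = 60000 / BPM = 60000 / 107 ms
Dotted quarter note = 3/2 × quarter note
Duration = 3/2 × 60000 / 107 = 90000 / 107
= 841.1 ms


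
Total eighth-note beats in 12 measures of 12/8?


Working:
Time signature 12/8: the bottom number 8 means the eighth note gets one count
The top number 12 means 12 eighth-note beats per measure
Total = 12 × 12 measures
= 144 eighth-note beats


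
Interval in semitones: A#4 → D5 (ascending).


Step by step:
Absolute semitone position = octave×12 + chromatic position
A#4: 4×12 + 10 = 58
D5: 5×12 + 2 = 62
Difference = 62 - 58 = 4
= 4 semitones


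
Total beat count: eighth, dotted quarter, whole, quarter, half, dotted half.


Let's work it out.
Beat values:
  eighth = 0.5 beats
  dotted quarter = 1.5 beats
  whole = 4 beats
  quarter = 1 beat
  half = 2 beats
  dotted half = 3 beats
Sum = 0.5 + 1.5 + 4 + 1 + 2 + 3
= 12 beats


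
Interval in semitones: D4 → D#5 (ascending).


Reasoning:
Absolute semitone position = octave×12 + chromatic position
D4: 4×12 + 2 = 50
D#5: 5×12 + 3 = 63
Difference = 63 - 50 = 13
= 13 semitones


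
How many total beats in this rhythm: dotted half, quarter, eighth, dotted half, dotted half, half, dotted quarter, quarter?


Solution.
Beat values:
  dotted half = 3 beats
  quarter = 1 beat
  eighth = 0.5 beats
  dotted half = 3 beats
  dotted half = 3 beats
  half = 2 beats
  dotted quarter = 1.5 beats
  quarter = 1 beat
Sum = 3 + 1 + 0.5 + 3 + 3 + 2 + 1.5 + 1
= 15 beats


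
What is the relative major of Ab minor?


Solution.
The relative major shares the key signature and is a minor 3rd above the minor tonic
A minor 3rd above Ab is Cb
→ relative major of Ab minor is Cb major
= Cb major


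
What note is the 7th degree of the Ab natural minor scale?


Reasoning:
Natural minor scale pattern: W-H-W-W-H-W-W (2-1-2-2-1-2-2 semitones)
Starting from Ab:
  Ab + 2 semitones → Bb
  Bb + 1 semitone → Cb
  Cb + 2 semitones → Db
  Db + 2 semitones → Eb
  Eb + 1 semitone → Fb
  Fb + 2 semitones → Gb
  Gb + 2 semitones → Ab
Scale: Ab Bb Cb Db Eb Fb Gb
Degree 7 = Gb


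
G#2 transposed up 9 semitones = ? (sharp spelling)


Solution.
G#2: chromatic position 8 in octave 2 → absolute = 2×12 + 8 = 32
Transpose up 9: 32 + 9 = 41
41 = 3×12 + 5 → F in octave 3
Result = F3


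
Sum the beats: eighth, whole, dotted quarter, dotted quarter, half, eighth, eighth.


Let's work it out.
Beat values:
  eighth = 0.5 beats
  whole = 4 beats
  dotted quarter = 1.5 beats
  dotted quarter = 1.5 beats
  half = 2 beats
  eighth = 0.5 beats
  eighth = 0.5 beats
Sum = 0.5 + 4 + 1.5 + 1.5 + 2 + 0.5 + 0.5
= 10.5 beats


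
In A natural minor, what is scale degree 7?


Natural minor scale pattern: W-H-W-W-H-W-W (2-1-2-2-1-2-2 semitones)
Starting from A:
  A + 2 semitones → B
  B + 1 semitone → C
  C + 2 semitones → D
  D + 2 semitones → E
  E + 1 semitone → F
  F + 2 semitones → G
  G + 2 semitones → A
Scale: A B C D E F G
Degree 7 = G


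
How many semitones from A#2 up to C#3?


Step by step:
Absolute semitone position = octave×12 + chromatic position
A#2: 2×12 + 10 = 34
C#3: 3×12 + 1 = 37
Difference = 37 - 34 = 3
= 3 semitones


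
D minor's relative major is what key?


Let's work it out.
The relative major shares the key signature and is a minor 3rd above the minor tonic
A minor 3rd above D is F
→ relative major of D minor is F major
= F major


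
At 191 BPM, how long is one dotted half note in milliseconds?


Solution.
One quarter-note beat = 60000 / BPM = 60000 / 191 ms
Dotted half note = 3 × quarter note
Duration = 3 × 60000 / 191 = 180000 / 191
= 942.4 ms


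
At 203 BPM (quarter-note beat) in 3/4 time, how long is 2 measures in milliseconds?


Solution.
Quarter-note beat duration = 60000 / 203 ms
Beats per measure (3/4) = 3
One measure = 3 × 60000 / 203 = 180000 / 203 ms
2 measures = 2 × 180000 / 203 = 360000 / 203
= 1773.4 ms


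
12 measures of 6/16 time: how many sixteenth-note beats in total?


Solution.
Time signature 6/16: the bottom number 16 means the sixteenth note gets one count
The top number 6 means 6 sixteenth-note beats per measure
Total = 6 × 12 measures
= 72 sixteenth-note beats


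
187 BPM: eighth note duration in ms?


Step by step:
One quarter-note beat = 60000 / BPM = 60000 / 187 ms
Eighth note = 1/2 × quarter note
Duration = 1/2 × 60000 / 187 = 30000 / 187
= 160.4 ms


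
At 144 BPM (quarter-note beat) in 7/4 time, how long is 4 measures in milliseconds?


Solution.
Quarter-note beat duration = 60000 / 144 ms
Beats per measure (7/4) = 7
One measure = 7 × 60000 / 144 = 420000 / 144 ms
4 measures = 4 × 420000 / 144 = 1680000 / 144
= 11666.7 ms


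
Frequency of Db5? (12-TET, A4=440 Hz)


Solution.
f = 440 × 2^(n/12) where n = semitones from A4
Db5: 4 semitones from A4
f = 440 × 2^(4/12)
f = 554.37 Hz


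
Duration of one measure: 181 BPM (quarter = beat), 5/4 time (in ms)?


Quarter-note beat duration = 60000 / 181 ms
Beats per measure (5/4) = 5
One measure = 5 × 60000 / 181 = 300000 / 181 ms
= 1657.5 ms


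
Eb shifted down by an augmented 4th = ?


augmented 4th: 4 letter names, 6 semitones
Letter: E - 3 → B
Pitch: Eb - 6 semitones, spelled as a B → Bbb
= Bbb


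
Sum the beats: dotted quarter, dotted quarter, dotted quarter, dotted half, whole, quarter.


Step by step:
Beat values:
  dotted quarter = 1.5 beats
  dotted quarter = 1.5 beats
  dotted quarter = 1.5 beats
  dotted half = 3 beats
  whole = 4 beats
  quarter = 1 beat
Sum = 1.5 + 1.5 + 1.5 + 3 + 4 + 1
= 12.5 beats


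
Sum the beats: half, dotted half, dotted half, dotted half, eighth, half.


Step by step:
Beat values:
  half = 2 beats
  dotted half = 3 beats
  dotted half = 3 beats
  dotted half = 3 beats
  eighth = 0.5 beats
  half = 2 beats
Sum = 2 + 3 + 3 + 3 + 0.5 + 2
= 13.5 beats


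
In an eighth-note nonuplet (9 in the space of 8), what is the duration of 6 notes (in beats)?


Let's work it out.
Nonuplet: 9 notes occupy the space of 8 eighth notes
Space = 8 × 1/2 = 4 beats
Each nonuplet note = 4 / 9 = 4/9 beats
6 notes = 6 × 4/9 = 8/3
= 8/3 beats


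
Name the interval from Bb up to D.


Letter names: B → D spans 3 letter names → a 3rd
Semitones: Bb → D = 4 half-steps
A 3rd of 4 semitones is a major 3rd
= major 3rd


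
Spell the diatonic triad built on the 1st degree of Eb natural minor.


Solution.
Eb natural minor scale: Eb F Gb Ab Bb Cb Db
Diatonic triad on degree 1 stacks scale notes 1, 3, 5: Eb Gb Bb
Eb→Gb = 3 semitones; Eb→Bb = 7 semitones → minor triad
= Eb Gb Bb (minor)


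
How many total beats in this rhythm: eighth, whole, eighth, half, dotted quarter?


Beat values:
  eighth = 0.5 beats
  whole = 4 beats
  eighth = 0.5 beats
  half = 2 beats
  dotted quarter = 1.5 beats
Sum = 0.5 + 4 + 0.5 + 2 + 1.5
= 8.5 beats


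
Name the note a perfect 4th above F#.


Step by step:
A 4th spans 4 letter names, so from F we land on B
A perfect 4th = 5 semitones above F#
Spell B at that pitch: B
= B


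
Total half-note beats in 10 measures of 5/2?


Solution.
Time signature 5/2: the bottom number 2 means the half note gets one count
The top number 5 means 5 half-note beats per measure
Total = 5 × 10 measures
= 50 half-note beats


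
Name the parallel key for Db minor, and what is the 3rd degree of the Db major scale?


Reasoning:
Parallel keys share the same tonic but differ in mode
Db minor → parallel is Db major
Db major scale: Db Eb F Gb Ab Bb C
= Db major; 3rd degree = F


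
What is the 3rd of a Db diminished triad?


Solution.
Diminished triad = root + minor 3rd (3 semitones) + diminished 5th (6 semitones)
A triad on Db stacks thirds, so the chord tones use letter names D-F-A
Root: Db
Minor 3rd above Db: Fb
Diminished 5th above Db: Abb
The 3rd = Fb


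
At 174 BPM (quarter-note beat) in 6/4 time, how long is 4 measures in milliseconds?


Quarter-note beat duration = 60000 / 174 ms
Beats per measure (6/4) = 6
One measure = 6 × 60000 / 174 = 360000 / 174 ms
4 measures = 4 × 360000 / 174 = 1440000 / 174
= 8275.9 ms


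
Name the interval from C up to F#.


Step by step:
Letter names: C → F spans 4 letter names → a 4th
Semitones: C → F# = 6 half-steps
A 4th of 6 semitones is an augmented 4th
= augmented 4th


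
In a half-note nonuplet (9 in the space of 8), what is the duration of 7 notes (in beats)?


Reasoning:
Nonuplet: 9 notes occupy the space of 8 half notes
Space = 8 × 2 = 16 beats
Each nonuplet note = 16 / 9 = 16/9 beats
7 notes = 7 × 16/9 = 112/9
= 112/9 beats


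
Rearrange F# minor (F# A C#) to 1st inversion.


Root position: F# A C#
1st inversion: move root up an octave
Bass note: A
Notes (bottom to top) = A C# F#


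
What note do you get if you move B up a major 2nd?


Step by step:
major 2nd: 2 letter names, 2 semitones
Letter: B + 1 → C
Pitch: B + 2 semitones, spelled as a C → C#
= C#


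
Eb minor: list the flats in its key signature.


Let's work it out.
Flat minor keys: A(0), D(1), G(2), C(3), F(4), Bb(5), Eb(6), Ab(7)
Eb minor has 6 flats
Order of flats: Bb Eb Ab Db Gb Cb Fb → first 6: Bb, Eb, Ab, Db, Gb, Cb
= Bb, Eb, Ab, Db, Gb, Cb


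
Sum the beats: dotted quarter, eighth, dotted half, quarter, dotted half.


Solution.
Beat values:
  dotted quarter = 1.5 beats
  eighth = 0.5 beats
  dotted half = 3 beats
  quarter = 1 beat
  dotted half = 3 beats
Sum = 1.5 + 0.5 + 3 + 1 + 3
= 9 beats


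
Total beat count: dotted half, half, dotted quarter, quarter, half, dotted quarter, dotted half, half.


Solution.
Beat values:
  dotted half = 3 beats
  half = 2 beats
  dotted quarter = 1.5 beats
  quarter = 1 beat
  half = 2 beats
  dotted quarter = 1.5 beats
  dotted half = 3 beats
  half = 2 beats
Sum = 3 + 2 + 1.5 + 1 + 2 + 1.5 + 3 + 2
= 16 beats


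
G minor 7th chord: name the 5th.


Working:
Minor 7th chord = root + minor 3rd + perfect 5th + minor 7th
Seventh chords stack in thirds, so the letter names are G-B-D-F
Root: G
Minor 3rd above G: Bb
Perfect 5th above G: D
Minor 7th above G: F
The 5th = D


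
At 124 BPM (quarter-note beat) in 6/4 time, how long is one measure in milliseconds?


Working:
Quarter-note beat duration = 60000 / 124 ms
Beats per measure (6/4) = 6
One measure = 6 × 60000 / 124 = 360000 / 124 ms
= 2903.2 ms


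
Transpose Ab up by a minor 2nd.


Step by step:
minor 2nd: 2 letter names, 1 semitones
Letter: A + 1 → B
Pitch: Ab + 1 semitones, spelled as a B → Bbb
= Bbb


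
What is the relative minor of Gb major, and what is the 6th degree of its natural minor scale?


Working:
The relative minor shares the major's key signature and starts on its 6th degree
6th degree = a major 6th above the tonic; a major 6th above Gb is Eb
→ relative minor of Gb major is Eb minor
Eb natural minor scale: Eb F Gb Ab Bb Cb Db
= Eb minor; 6th degree = Cb


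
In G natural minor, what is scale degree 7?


Solution.
Natural minor scale pattern: W-H-W-W-H-W-W (2-1-2-2-1-2-2 semitones)
Starting from G:
  G + 2 semitones → A
  A + 1 semitone → Bb
  Bb + 2 semitones → C
  C + 2 semitones → D
  D + 1 semitone → Eb
  Eb + 2 semitones → F
  F + 2 semitones → G
Scale: G A Bb C D Eb F
Degree 7 = F


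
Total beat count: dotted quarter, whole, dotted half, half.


Working:
Beat values:
  dotted quarter = 1.5 beats
  whole = 4 beats
  dotted half = 3 beats
  half = 2 beats
Sum = 1.5 + 4 + 3 + 2
= 10.5 beats


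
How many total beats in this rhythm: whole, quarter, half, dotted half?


Reasoning:
Beat values:
  whole = 4 beats
  quarter = 1 beat
  half = 2 beats
  dotted half = 3 beats
Sum = 4 + 1 + 2 + 3
= 10 beats


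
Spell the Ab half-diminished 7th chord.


Half-diminished 7th chord = root + minor 3rd + diminished 5th + minor 7th
Seventh chords stack in thirds, so the letter names are A-C-E-G
Root: Ab
Minor 3rd above Ab: Cb
Diminished 5th above Ab: Ebb
Minor 7th above Ab: Gb
Chord = Ab Cb Ebb Gb


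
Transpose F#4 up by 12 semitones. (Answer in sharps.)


Solution.
F#4: chromatic position 6 in octave 4 → absolute = 4×12 + 6 = 54
Transpose up 12: 54 + 12 = 66
66 = 5×12 + 6 → F# in octave 5
Result = F#5


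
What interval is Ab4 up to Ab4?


Let's work it out.
Letter names: A → A spans 1 letter name → a unison
Semitones: Ab4 → Ab4 = 0 half-steps
A unison of 0 semitones is a perfect unison
= perfect unison


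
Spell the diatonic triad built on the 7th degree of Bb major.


Bb major scale: Bb C D Eb F G A
Diatonic triad on degree 7 stacks scale notes 7, 2, 4: A C Eb
A→C = 3 semitones; A→Eb = 6 semitones → diminished triad
= A C Eb (diminished)


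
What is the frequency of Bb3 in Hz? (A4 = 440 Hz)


Step by step:
f = 440 × 2^(n/12) where n = semitones from A4
Bb3: -11 semitones from A4
f = 440 × 2^(-11/12)
f = 233.08 Hz


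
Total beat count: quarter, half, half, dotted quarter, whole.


Reasoning:
Beat values:
  quarter = 1 beat
  half = 2 beats
  half = 2 beats
  dotted quarter = 1.5 beats
  whole = 4 beats
Sum = 1 + 2 + 2 + 1.5 + 4
= 10.5 beats


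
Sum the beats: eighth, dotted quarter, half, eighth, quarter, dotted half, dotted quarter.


Solution.
Beat values:
  eighth = 0.5 beats
  dotted quarter = 1.5 beats
  half = 2 beats
  eighth = 0.5 beats
  quarter = 1 beat
  dotted half = 3 beats
  dotted quarter = 1.5 beats
Sum = 0.5 + 1.5 + 2 + 0.5 + 1 + 3 + 1.5
= 10 beats


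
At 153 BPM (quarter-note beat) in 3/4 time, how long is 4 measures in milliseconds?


Reasoning:
Quarter-note beat duration = 60000 / 153 ms
Beats per measure (3/4) = 3
One measure = 3 × 60000 / 153 = 180000 / 153 ms
4 measures = 4 × 180000 / 153 = 720000 / 153
= 4705.9 ms


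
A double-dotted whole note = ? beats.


Let's work it out.
Base whole note = 4 beats
Dot 1 adds half the previous value: +2
Dot 2 adds half the previous value: +1
One double-dotted whole = 4 + 2 + 1 = 7
= 7 beats


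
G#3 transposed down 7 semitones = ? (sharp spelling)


Step by step:
G#3: chromatic position 8 in octave 3 → absolute = 3×12 + 8 = 44
Transpose down 7: 44 - 7 = 37
37 = 3×12 + 1 → C# in octave 3
Result = C#3


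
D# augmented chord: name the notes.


Augmented triad = root + major 3rd (4 semitones) + augmented 5th (8 semitones)
A triad on D# stacks thirds, so the chord tones use letter names D-F-A
Root: D#
Major 3rd above D#: F##
Augmented 5th above D#: A##
Chord = D# F## A##


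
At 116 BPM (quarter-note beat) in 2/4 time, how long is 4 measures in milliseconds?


Solution.
Quarter-note beat duration = 60000 / 116 ms
Beats per measure (2/4) = 2
One measure = 2 × 60000 / 116 = 120000 / 116 ms
4 measures = 4 × 120000 / 116 = 480000 / 116
= 4137.9 ms


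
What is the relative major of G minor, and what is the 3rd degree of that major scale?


The relative major shares the key signature and is a minor 3rd above the minor tonic
A minor 3rd above G is Bb
→ relative major of G minor is Bb major
Bb major scale: Bb C D Eb F G A
= Bb major; 3rd degree = D


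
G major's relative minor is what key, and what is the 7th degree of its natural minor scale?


The relative minor shares the major's key signature and starts on its 6th degree
6th degree = a major 6th above the tonic; a major 6th above G is E
→ relative minor of G major is E minor
E natural minor scale: E F# G A B C D
= E minor; 7th degree = D


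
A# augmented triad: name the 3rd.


Step by step:
Augmented triad = root + major 3rd (4 semitones) + augmented 5th (8 semitones)
A triad on A# stacks thirds, so the chord tones use letter names A-C-E
Root: A#
Major 3rd above A#: C##
Augmented 5th above A#: E##
The 3rd = C##


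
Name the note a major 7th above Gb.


A 7th spans 7 letter names, so from G we land on F
A major 7th = 11 semitones above Gb
Spell F at that pitch: F
= F


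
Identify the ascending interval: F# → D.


Reasoning:
Letter names: F → D spans 6 letter names → a 6th
Semitones: F# → D = 8 half-steps
A 6th of 8 semitones is a minor 6th
= minor 6th


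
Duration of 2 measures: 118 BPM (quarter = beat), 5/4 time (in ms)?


Working:
Quarter-note beat duration = 60000 / 118 ms
Beats per measure (5/4) = 5
One measure = 5 × 60000 / 118 = 300000 / 118 ms
2 measures = 2 × 300000 / 118 = 600000 / 118
= 5084.7 ms


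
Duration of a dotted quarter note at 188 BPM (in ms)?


One quarter-note beat = 60000 / BPM = 60000 / 188 ms
Dotted quarter note = 3/2 × quarter note
Duration = 3/2 × 60000 / 188 = 90000 / 188
= 478.7 ms


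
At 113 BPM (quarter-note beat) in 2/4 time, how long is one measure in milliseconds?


Let's work it out.
Quarter-note beat duration = 60000 / 113 ms
Beats per measure (2/4) = 2
One measure = 2 × 60000 / 113 = 120000 / 113 ms
= 1061.9 ms


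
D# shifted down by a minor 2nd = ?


Working:
minor 2nd: 2 letter names, 1 semitones
Letter: D - 1 → C
Pitch: D# - 1 semitones, spelled as a C → C##
= C##


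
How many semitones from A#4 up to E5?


Absolute semitone position = octave×12 + chromatic position
A#4: 4×12 + 10 = 58
E5: 5×12 + 4 = 64
Difference = 64 - 58 = 6
= 6 semitones


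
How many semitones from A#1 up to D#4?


Working:
Absolute semitone position = octave×12 + chromatic position
A#1: 1×12 + 10 = 22
D#4: 4×12 + 3 = 51
Difference = 51 - 22 = 29
= 29 semitones


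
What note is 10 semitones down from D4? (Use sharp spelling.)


D4: chromatic position 2 in octave 4 → absolute = 4×12 + 2 = 50
Transpose down 10: 50 - 10 = 40
40 = 3×12 + 4 → E in octave 3
Result = E3


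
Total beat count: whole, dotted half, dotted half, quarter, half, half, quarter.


Solution.
Beat values:
  whole = 4 beats
  dotted half = 3 beats
  dotted half = 3 beats
  quarter = 1 beat
  half = 2 beats
  half = 2 beats
  quarter = 1 beat
Sum = 4 + 3 + 3 + 1 + 2 + 2 + 1
= 16 beats


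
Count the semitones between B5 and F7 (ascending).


Absolute semitone position = octave×12 + chromatic position
B5: 5×12 + 11 = 71
F7: 7×12 + 5 = 89
Difference = 89 - 71 = 18
= 18 semitones


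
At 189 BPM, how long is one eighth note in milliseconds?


Reasoning:
One quarter-note beat = 60000 / BPM = 60000 / 189 ms
Eighth note = 1/2 × quarter note
Duration = 1/2 × 60000 / 189 = 30000 / 189
= 158.7 ms


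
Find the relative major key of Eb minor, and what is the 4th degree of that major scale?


The relative major shares the key signature and is a minor 3rd above the minor tonic
A minor 3rd above Eb is Gb
→ relative major of Eb minor is Gb major
Gb major scale: Gb Ab Bb Cb Db Eb F
= Gb major; 4th degree = Cb


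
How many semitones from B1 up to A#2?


Absolute semitone position = octave×12 + chromatic position
B1: 1×12 + 11 = 23
A#2: 2×12 + 10 = 34
Difference = 34 - 23 = 11
= 11 semitones


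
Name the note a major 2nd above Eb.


A 2nd spans 2 letter names, so from E we land on F
A major 2nd = 2 semitones above Eb
Spell F at that pitch: F
= F


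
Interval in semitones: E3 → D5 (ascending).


Reasoning:
Absolute semitone position = octave×12 + chromatic position
E3: 3×12 + 4 = 40
D5: 5×12 + 2 = 62
Difference = 62 - 40 = 22
= 22 semitones


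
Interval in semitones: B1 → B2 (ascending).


Working:
Absolute semitone position = octave×12 + chromatic position
B1: 1×12 + 11 = 23
B2: 2×12 + 11 = 35
Difference = 35 - 23 = 12
= 12 semitones


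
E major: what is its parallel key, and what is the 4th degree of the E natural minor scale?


Reasoning:
Parallel keys share the same tonic but differ in mode
E major → parallel is E minor
E natural minor scale: E F# G A B C D
= E minor; 4th degree = A


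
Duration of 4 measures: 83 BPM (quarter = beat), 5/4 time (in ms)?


Let's work it out.
Quarter-note beat duration = 60000 / 83 ms
Beats per measure (5/4) = 5
One measure = 5 × 60000 / 83 = 300000 / 83 ms
4 measures = 4 × 300000 / 83 = 1200000 / 83
= 14457.8 ms


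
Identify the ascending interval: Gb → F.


Step by step:
Letter names: G → F spans 7 letter names → a 7th
Semitones: Gb → F = 11 half-steps
A 7th of 11 semitones is a major 7th
= major 7th


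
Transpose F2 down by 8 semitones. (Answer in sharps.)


F2: chromatic position 5 in octave 2 → absolute = 2×12 + 5 = 29
Transpose down 8: 29 - 8 = 21
21 = 1×12 + 9 → A in octave 1
Result = A1


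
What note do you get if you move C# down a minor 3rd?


Let's work it out.
minor 3rd: 3 letter names, 3 semitones
Letter: C - 2 → A
Pitch: C# - 3 semitones, spelled as an A → A#
= A#


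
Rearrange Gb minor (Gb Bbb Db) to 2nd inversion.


Working:
Root position: Gb Bbb Db
2nd inversion: move root and 3rd up an octave
Bass note: Db
Notes (bottom to top) = Db Gb Bbb


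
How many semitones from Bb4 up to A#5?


Let's work it out.
Absolute semitone position = octave×12 + chromatic position
Bb4: 4×12 + 10 = 58
A#5: 5×12 + 10 = 70
Difference = 70 - 58 = 12
= 12 semitones


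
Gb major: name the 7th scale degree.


Major scale pattern: W-W-H-W-W-W-H (2-2-1-2-2-2-1 semitones)
Starting from Gb:
  Gb + 2 semitones → Ab
  Ab + 2 semitones → Bb
  Bb + 1 semitone → Cb
  Cb + 2 semitones → Db
  Db + 2 semitones → Eb
  Eb + 2 semitones → F
  F + 1 semitone → Gb
Scale: Gb Ab Bb Cb Db Eb F
Degree 7 = F


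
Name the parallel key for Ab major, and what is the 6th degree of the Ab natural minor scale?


Let's work it out.
Parallel keys share the same tonic but differ in mode
Ab major → parallel is Ab minor
Ab natural minor scale: Ab Bb Cb Db Eb Fb Gb
= Ab minor; 6th degree = Fb


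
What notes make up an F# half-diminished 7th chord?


Let's work it out.
Half-diminished 7th chord = root + minor 3rd + diminished 5th + minor 7th
Seventh chords stack in thirds, so the letter names are F-A-C-E
Root: F#
Minor 3rd above F#: A
Diminished 5th above F#: C
Minor 7th above F#: E
Chord = F# A C E


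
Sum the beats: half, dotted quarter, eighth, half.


Working:
Beat values:
  half = 2 beats
  dotted quarter = 1.5 beats
  eighth = 0.5 beats
  half = 2 beats
Sum = 2 + 1.5 + 0.5 + 2
= 6 beats


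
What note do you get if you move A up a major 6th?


Let's work it out.
major 6th: 6 letter names, 9 semitones
Letter: A + 5 → F
Pitch: A + 9 semitones, spelled as an F → F#
= F#


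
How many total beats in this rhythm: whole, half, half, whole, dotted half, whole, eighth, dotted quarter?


Let's work it out.
Beat values:
  whole = 4 beats
  half = 2 beats
  half = 2 beats
  whole = 4 beats
  dotted half = 3 beats
  whole = 4 beats
  eighth = 0.5 beats
  dotted quarter = 1.5 beats
Sum = 4 + 2 + 2 + 4 + 3 + 4 + 0.5 + 1.5
= 21 beats


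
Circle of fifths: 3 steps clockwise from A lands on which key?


Working:
Each clockwise step on the circle of fifths moves up a perfect 5th
From A: A → E → B → F#/Gb
= F#/Gb


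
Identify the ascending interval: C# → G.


Letter names: C → G spans 5 letter names → a 5th
Semitones: C# → G = 6 half-steps
A 5th of 6 semitones is a diminished 5th
= diminished 5th


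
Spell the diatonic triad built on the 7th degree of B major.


Let's work it out.
B major scale: B C# D# E F# G# A#
Diatonic triad on degree 7 stacks scale notes 7, 2, 4: A# C# E
A#→C# = 3 semitones; A#→E = 6 semitones → diminished triad
= A# C# E (diminished)


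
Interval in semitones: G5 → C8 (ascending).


Reasoning:
Absolute semitone position = octave×12 + chromatic position
G5: 5×12 + 7 = 67
C8: 8×12 + 0 = 96
Difference = 96 - 67 = 29
= 29 semitones


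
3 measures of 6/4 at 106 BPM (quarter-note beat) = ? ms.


Solution.
Quarter-note beat duration = 60000 / 106 ms
Beats per measure (6/4) = 6
One measure = 6 × 60000 / 106 = 360000 / 106 ms
3 measures = 3 × 360000 / 106 = 1080000 / 106
= 10188.7 ms


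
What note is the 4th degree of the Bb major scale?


Working:
Major scale pattern: W-W-H-W-W-W-H (2-2-1-2-2-2-1 semitones)
Starting from Bb:
  Bb + 2 semitones → C
  C + 2 semitones → D
  D + 1 semitone → Eb
  Eb + 2 semitones → F
  F + 2 semitones → G
  G + 2 semitones → A
  A + 1 semitone → Bb
Scale: Bb C D Eb F G A
Degree 4 = Eb


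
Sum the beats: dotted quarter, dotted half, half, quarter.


Reasoning:
Beat values:
  dotted quarter = 1.5 beats
  dotted half = 3 beats
  half = 2 beats
  quarter = 1 beat
Sum = 1.5 + 3 + 2 + 1
= 7.5 beats


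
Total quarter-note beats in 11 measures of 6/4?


Solution.
Time signature 6/4: the bottom number 4 means the quarter note gets one count
The top number 6 means 6 quarter-note beats per measure
Total = 6 × 11 measures
= 66 quarter-note beats


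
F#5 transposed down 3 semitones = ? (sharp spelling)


Working:
F#5: chromatic position 6 in octave 5 → absolute = 5×12 + 6 = 66
Transpose down 3: 66 - 3 = 63
63 = 5×12 + 3 → D# in octave 5
Result = D#5


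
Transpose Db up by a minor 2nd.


Reasoning:
minor 2nd: 2 letter names, 1 semitones
Letter: D + 1 → E
Pitch: Db + 1 semitones, spelled as an E → Ebb
= Ebb


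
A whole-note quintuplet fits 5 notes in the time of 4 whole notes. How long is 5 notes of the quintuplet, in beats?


Working:
Quintuplet: 5 notes occupy the space of 4 whole notes
Space = 4 × 4 = 16 beats
Each quintuplet note = 16 / 5 = 16/5 beats
5 notes = 5 × 16/5 = 16
= 16 beats


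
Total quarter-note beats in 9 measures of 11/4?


Working:
Time signature 11/4: the bottom number 4 means the quarter note gets one count
The top number 11 means 11 quarter-note beats per measure
Total = 11 × 9 measures
= 99 quarter-note beats


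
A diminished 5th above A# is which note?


Reasoning:
A 5th spans 5 letter names, so from A we land on E
A diminished 5th = 6 semitones above A#
Spell E at that pitch: E
= E


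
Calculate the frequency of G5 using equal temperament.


Let's work it out.
f = 440 × 2^(n/12) where n = semitones from A4
G5: 10 semitones from A4
f = 440 × 2^(10/12)
f = 783.99 Hz


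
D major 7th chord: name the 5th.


Major 7th chord = root + major 3rd + perfect 5th + major 7th
Seventh chords stack in thirds, so the letter names are D-F-A-C
Root: D
Major 3rd above D: F#
Perfect 5th above D: A
Major 7th above D: C#
The 5th = A


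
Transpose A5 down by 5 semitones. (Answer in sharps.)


Working:
A5: chromatic position 9 in octave 5 → absolute = 5×12 + 9 = 69
Transpose down 5: 69 - 5 = 64
64 = 5×12 + 4 → E in octave 5
Result = E5


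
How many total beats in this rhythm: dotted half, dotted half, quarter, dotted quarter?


Beat values:
  dotted half = 3 beats
  dotted half = 3 beats
  quarter = 1 beat
  dotted quarter = 1.5 beats
Sum = 3 + 3 + 1 + 1.5
= 8.5 beats


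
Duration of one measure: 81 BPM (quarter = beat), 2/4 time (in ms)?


Quarter-note beat duration = 60000 / 81 ms
Beats per measure (2/4) = 2
One measure = 2 × 60000 / 81 = 120000 / 81 ms
= 1481.5 ms


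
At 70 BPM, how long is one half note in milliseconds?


One quarter-note beat = 60000 / BPM = 60000 / 70 ms
Half note = 2 × quarter note
Duration = 2 × 60000 / 70 = 120000 / 70
= 1714.3 ms


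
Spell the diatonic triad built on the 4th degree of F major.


F major scale: F G A Bb C D E
Diatonic triad on degree 4 stacks scale notes 4, 6, 1: Bb D F
Bb→D = 4 semitones; Bb→F = 7 semitones → major triad
= Bb D F (major)


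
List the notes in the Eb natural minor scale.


Step by step:
Natural minor scale pattern: W-H-W-W-H-W-W (2-1-2-2-1-2-2 semitones)
Starting from Eb:
  Eb + 2 semitones → F
  F + 1 semitone → Gb
  Gb + 2 semitones → Ab
  Ab + 2 semitones → Bb
  Bb + 1 semitone → Cb
  Cb + 2 semitones → Db
  Db + 2 semitones → Eb
Scale = Eb F Gb Ab Bb Cb Db


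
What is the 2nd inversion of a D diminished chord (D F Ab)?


Let's work it out.
Root position: D F Ab
2nd inversion: move root and 3rd up an octave
Bass note: Ab
Notes (bottom to top) = Ab D F


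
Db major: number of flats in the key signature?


Solution.
Flat major keys: C(0), F(1), Bb(2), Eb(3), Ab(4), Db(5), Gb(6), Cb(7)
Db major has 5 flats
Order of flats: Bb Eb Ab Db Gb Cb Fb → first 5: Bb, Eb, Ab, Db, Gb
= 5 flats


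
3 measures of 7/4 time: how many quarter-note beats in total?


Working:
Time signature 7/4: the bottom number 4 means the quarter note gets one count
The top number 7 means 7 quarter-note beats per measure
Total = 7 × 3 measures
= 21 quarter-note beats


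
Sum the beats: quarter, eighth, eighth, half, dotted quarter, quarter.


Reasoning:
Beat values:
  quarter = 1 beat
  eighth = 0.5 beats
  eighth = 0.5 beats
  half = 2 beats
  dotted quarter = 1.5 beats
  quarter = 1 beat
Sum = 1 + 0.5 + 0.5 + 2 + 1.5 + 1
= 6.5 beats


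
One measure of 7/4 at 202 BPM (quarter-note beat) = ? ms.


Quarter-note beat duration = 60000 / 202 ms
Beats per measure (7/4) = 7
One measure = 7 × 60000 / 202 = 420000 / 202 ms
= 2079.2 ms


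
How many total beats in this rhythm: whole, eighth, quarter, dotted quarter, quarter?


Let's work it out.
Beat values:
  whole = 4 beats
  eighth = 0.5 beats
  quarter = 1 beat
  dotted quarter = 1.5 beats
  quarter = 1 beat
Sum = 4 + 0.5 + 1 + 1.5 + 1
= 8 beats


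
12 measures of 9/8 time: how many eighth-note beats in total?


Working:
Time signature 9/8: the bottom number 8 means the eighth note gets one count
The top number 9 means 9 eighth-note beats per measure
Total = 9 × 12 measures
= 108 eighth-note beats


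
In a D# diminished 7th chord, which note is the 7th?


Working:
Diminished 7th chord = root + minor 3rd + diminished 5th + diminished 7th
Seventh chords stack in thirds, so the letter names are D-F-A-C
Root: D#
Minor 3rd above D#: F#
Diminished 5th above D#: A
Diminished 7th above D#: C
The 7th = C


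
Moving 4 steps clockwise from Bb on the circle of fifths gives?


Each clockwise step on the circle of fifths moves up a perfect 5th
From Bb: Bb → F → C → G → D
= D


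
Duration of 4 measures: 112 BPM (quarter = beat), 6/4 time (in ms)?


Let's work it out.
Quarter-note beat duration = 60000 / 112 ms
Beats per measure (6/4) = 6
One measure = 6 × 60000 / 112 = 360000 / 112 ms
4 measures = 4 × 360000 / 112 = 1440000 / 112
= 12857.1 ms


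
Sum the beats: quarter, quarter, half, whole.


Solution.
Beat values:
  quarter = 1 beat
  quarter = 1 beat
  half = 2 beats
  whole = 4 beats
Sum = 1 + 1 + 2 + 4
= 8 beats


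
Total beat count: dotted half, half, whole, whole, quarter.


Working:
Beat values:
  dotted half = 3 beats
  half = 2 beats
  whole = 4 beats
  whole = 4 beats
  quarter = 1 beat
Sum = 3 + 2 + 4 + 4 + 1
= 14 beats


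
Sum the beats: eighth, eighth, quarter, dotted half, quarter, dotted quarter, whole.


Step by step:
Beat values:
  eighth = 0.5 beats
  eighth = 0.5 beats
  quarter = 1 beat
  dotted half = 3 beats
  quarter = 1 beat
  dotted quarter = 1.5 beats
  whole = 4 beats
Sum = 0.5 + 0.5 + 1 + 3 + 1 + 1.5 + 4
= 11.5 beats


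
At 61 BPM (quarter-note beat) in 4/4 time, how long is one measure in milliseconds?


Solution.
Quarter-note beat duration = 60000 / 61 ms
Beats per measure (4/4) = 4
One measure = 4 × 60000 / 61 = 240000 / 61 ms
= 3934.4 ms


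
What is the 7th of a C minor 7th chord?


Minor 7th chord = root + minor 3rd + perfect 5th + minor 7th
Seventh chords stack in thirds, so the letter names are C-E-G-B
Root: C
Minor 3rd above C: Eb
Perfect 5th above C: G
Minor 7th above C: Bb
The 7th = Bb


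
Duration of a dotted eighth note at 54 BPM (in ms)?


Working:
One quarter-note beat = 60000 / BPM = 60000 / 54 ms
Dotted eighth note = 3/4 × quarter note
Duration = 3/4 × 60000 / 54 = 45000 / 54
= 833.3 ms


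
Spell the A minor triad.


Reasoning:
Minor triad = root + minor 3rd (3 semitones) + perfect 5th (7 semitones)
A triad on A stacks thirds, so the chord tones use letter names A-C-E
Root: A
Minor 3rd above A: C
Perfect 5th above A: E
Chord = A C E


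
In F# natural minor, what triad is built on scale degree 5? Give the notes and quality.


Solution.
F# natural minor scale: F# G# A B C# D E
Diatonic triad on degree 5 stacks scale notes 5, 7, 2: C# E G#
C#→E = 3 semitones; C#→G# = 7 semitones → minor triad
= C# E G# (minor)


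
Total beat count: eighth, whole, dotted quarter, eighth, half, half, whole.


Working:
Beat values:
  eighth = 0.5 beats
  whole = 4 beats
  dotted quarter = 1.5 beats
  eighth = 0.5 beats
  half = 2 beats
  half = 2 beats
  whole = 4 beats
Sum = 0.5 + 4 + 1.5 + 0.5 + 2 + 2 + 4
= 14.5 beats


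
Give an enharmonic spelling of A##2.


Working:
Enharmonic notes sound the same pitch but are spelled with different letter names
A## and B name the same pitch class
= B2


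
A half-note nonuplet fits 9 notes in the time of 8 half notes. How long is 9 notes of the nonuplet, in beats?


Reasoning:
Nonuplet: 9 notes occupy the space of 8 half notes
Space = 8 × 2 = 16 beats
Each nonuplet note = 16 / 9 = 16/9 beats
9 notes = 9 × 16/9 = 16
= 16 beats


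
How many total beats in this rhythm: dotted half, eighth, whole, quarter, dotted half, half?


Beat values:
  dotted half = 3 beats
  eighth = 0.5 beats
  whole = 4 beats
  quarter = 1 beat
  dotted half = 3 beats
  half = 2 beats
Sum = 3 + 0.5 + 4 + 1 + 3 + 2
= 13.5 beats


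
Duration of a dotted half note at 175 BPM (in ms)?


One quarter-note beat = 60000 / BPM = 60000 / 175 ms
Dotted half note = 3 × quarter note
Duration = 3 × 60000 / 175 = 180000 / 175
= 1028.6 ms


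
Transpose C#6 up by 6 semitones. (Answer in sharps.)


Step by step:
C#6: chromatic position 1 in octave 6 → absolute = 6×12 + 1 = 73
Transpose up 6: 73 + 6 = 79
79 = 6×12 + 7 → G in octave 6
Result = G6


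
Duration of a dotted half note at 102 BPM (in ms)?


Step by step:
One quarter-note beat = 60000 / BPM = 60000 / 102 ms
Dotted half note = 3 × quarter note
Duration = 3 × 60000 / 102 = 180000 / 102
= 1764.7 ms


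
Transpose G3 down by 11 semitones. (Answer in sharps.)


Let's work it out.
G3: chromatic position 7 in octave 3 → absolute = 3×12 + 7 = 43
Transpose down 11: 43 - 11 = 32
32 = 2×12 + 8 → G# in octave 2
Result = G#2


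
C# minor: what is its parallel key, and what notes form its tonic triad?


Working:
Parallel keys share the same tonic but differ in mode
C# minor → parallel is C# major
Tonic triad of C# major = C# E# G#
= C# major; triad = C# E# G#


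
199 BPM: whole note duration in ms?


Solution.
One quarter-note beat = 60000 / BPM = 60000 / 199 ms
Whole note = 4 × quarter note
Duration = 4 × 60000 / 199 = 240000 / 199
= 1206.0 ms


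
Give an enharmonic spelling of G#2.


Enharmonic notes sound the same pitch but are spelled with different letter names
G# and Ab name the same pitch class
= Ab2


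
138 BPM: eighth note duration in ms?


Solution.
One quarter-note beat = 60000 / BPM = 60000 / 138 ms
Eighth note = 1/2 × quarter note
Duration = 1/2 × 60000 / 138 = 30000 / 138
= 217.4 ms
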